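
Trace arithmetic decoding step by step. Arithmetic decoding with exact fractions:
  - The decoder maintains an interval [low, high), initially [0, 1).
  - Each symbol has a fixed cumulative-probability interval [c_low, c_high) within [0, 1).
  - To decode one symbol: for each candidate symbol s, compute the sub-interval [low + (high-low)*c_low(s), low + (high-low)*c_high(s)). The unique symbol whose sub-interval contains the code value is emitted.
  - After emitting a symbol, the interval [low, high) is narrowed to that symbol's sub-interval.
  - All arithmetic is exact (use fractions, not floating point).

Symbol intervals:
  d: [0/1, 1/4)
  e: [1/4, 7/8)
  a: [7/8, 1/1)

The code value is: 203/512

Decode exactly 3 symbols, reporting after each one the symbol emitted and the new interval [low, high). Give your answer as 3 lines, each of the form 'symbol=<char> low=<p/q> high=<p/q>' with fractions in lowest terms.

Answer: symbol=e low=1/4 high=7/8
symbol=d low=1/4 high=13/32
symbol=a low=99/256 high=13/32

Derivation:
Step 1: interval [0/1, 1/1), width = 1/1 - 0/1 = 1/1
  'd': [0/1 + 1/1*0/1, 0/1 + 1/1*1/4) = [0/1, 1/4)
  'e': [0/1 + 1/1*1/4, 0/1 + 1/1*7/8) = [1/4, 7/8) <- contains code 203/512
  'a': [0/1 + 1/1*7/8, 0/1 + 1/1*1/1) = [7/8, 1/1)
  emit 'e', narrow to [1/4, 7/8)
Step 2: interval [1/4, 7/8), width = 7/8 - 1/4 = 5/8
  'd': [1/4 + 5/8*0/1, 1/4 + 5/8*1/4) = [1/4, 13/32) <- contains code 203/512
  'e': [1/4 + 5/8*1/4, 1/4 + 5/8*7/8) = [13/32, 51/64)
  'a': [1/4 + 5/8*7/8, 1/4 + 5/8*1/1) = [51/64, 7/8)
  emit 'd', narrow to [1/4, 13/32)
Step 3: interval [1/4, 13/32), width = 13/32 - 1/4 = 5/32
  'd': [1/4 + 5/32*0/1, 1/4 + 5/32*1/4) = [1/4, 37/128)
  'e': [1/4 + 5/32*1/4, 1/4 + 5/32*7/8) = [37/128, 99/256)
  'a': [1/4 + 5/32*7/8, 1/4 + 5/32*1/1) = [99/256, 13/32) <- contains code 203/512
  emit 'a', narrow to [99/256, 13/32)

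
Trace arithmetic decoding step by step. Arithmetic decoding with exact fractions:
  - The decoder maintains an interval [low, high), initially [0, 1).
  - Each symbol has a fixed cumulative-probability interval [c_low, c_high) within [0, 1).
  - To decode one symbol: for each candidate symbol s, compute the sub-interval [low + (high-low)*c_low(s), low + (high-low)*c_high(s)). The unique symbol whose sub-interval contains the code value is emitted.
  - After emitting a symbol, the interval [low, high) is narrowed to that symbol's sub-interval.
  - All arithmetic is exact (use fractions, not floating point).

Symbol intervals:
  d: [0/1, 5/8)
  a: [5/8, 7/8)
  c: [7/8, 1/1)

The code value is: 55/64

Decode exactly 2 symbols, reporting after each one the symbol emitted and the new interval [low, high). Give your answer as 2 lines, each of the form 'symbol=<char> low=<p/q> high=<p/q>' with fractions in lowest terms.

Step 1: interval [0/1, 1/1), width = 1/1 - 0/1 = 1/1
  'd': [0/1 + 1/1*0/1, 0/1 + 1/1*5/8) = [0/1, 5/8)
  'a': [0/1 + 1/1*5/8, 0/1 + 1/1*7/8) = [5/8, 7/8) <- contains code 55/64
  'c': [0/1 + 1/1*7/8, 0/1 + 1/1*1/1) = [7/8, 1/1)
  emit 'a', narrow to [5/8, 7/8)
Step 2: interval [5/8, 7/8), width = 7/8 - 5/8 = 1/4
  'd': [5/8 + 1/4*0/1, 5/8 + 1/4*5/8) = [5/8, 25/32)
  'a': [5/8 + 1/4*5/8, 5/8 + 1/4*7/8) = [25/32, 27/32)
  'c': [5/8 + 1/4*7/8, 5/8 + 1/4*1/1) = [27/32, 7/8) <- contains code 55/64
  emit 'c', narrow to [27/32, 7/8)

Answer: symbol=a low=5/8 high=7/8
symbol=c low=27/32 high=7/8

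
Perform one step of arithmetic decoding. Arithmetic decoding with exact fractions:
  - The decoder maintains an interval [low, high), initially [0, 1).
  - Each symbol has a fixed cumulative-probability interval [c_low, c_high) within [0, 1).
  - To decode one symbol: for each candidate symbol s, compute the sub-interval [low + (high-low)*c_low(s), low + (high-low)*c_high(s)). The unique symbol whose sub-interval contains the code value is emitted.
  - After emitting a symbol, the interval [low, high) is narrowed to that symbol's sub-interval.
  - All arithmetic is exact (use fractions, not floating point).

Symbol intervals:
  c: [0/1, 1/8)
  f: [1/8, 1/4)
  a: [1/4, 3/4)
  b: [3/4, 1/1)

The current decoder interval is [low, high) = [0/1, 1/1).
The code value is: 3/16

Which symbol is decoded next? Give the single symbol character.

Answer: f

Derivation:
Interval width = high − low = 1/1 − 0/1 = 1/1
Scaled code = (code − low) / width = (3/16 − 0/1) / 1/1 = 3/16
  c: [0/1, 1/8) 
  f: [1/8, 1/4) ← scaled code falls here ✓
  a: [1/4, 3/4) 
  b: [3/4, 1/1) 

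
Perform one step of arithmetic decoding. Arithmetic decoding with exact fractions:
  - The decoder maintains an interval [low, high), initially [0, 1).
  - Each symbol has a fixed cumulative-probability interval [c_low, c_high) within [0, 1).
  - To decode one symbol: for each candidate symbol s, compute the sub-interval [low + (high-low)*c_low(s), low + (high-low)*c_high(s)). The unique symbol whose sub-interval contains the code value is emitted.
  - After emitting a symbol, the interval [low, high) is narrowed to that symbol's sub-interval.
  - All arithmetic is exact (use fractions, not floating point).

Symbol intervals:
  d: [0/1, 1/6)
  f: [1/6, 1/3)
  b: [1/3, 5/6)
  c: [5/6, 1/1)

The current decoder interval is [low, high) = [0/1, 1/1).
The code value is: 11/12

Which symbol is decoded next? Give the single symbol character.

Interval width = high − low = 1/1 − 0/1 = 1/1
Scaled code = (code − low) / width = (11/12 − 0/1) / 1/1 = 11/12
  d: [0/1, 1/6) 
  f: [1/6, 1/3) 
  b: [1/3, 5/6) 
  c: [5/6, 1/1) ← scaled code falls here ✓

Answer: c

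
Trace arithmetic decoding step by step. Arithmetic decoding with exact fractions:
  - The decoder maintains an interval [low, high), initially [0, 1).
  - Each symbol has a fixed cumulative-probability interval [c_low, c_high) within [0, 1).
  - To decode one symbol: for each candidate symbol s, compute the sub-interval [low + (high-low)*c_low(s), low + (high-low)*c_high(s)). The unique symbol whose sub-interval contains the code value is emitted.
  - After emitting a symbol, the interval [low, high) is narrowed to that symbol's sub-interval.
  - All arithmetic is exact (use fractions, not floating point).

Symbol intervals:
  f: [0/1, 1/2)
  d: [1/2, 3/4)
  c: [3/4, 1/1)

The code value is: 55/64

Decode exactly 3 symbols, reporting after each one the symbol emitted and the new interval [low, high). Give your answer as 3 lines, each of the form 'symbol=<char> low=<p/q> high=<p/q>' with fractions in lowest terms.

Step 1: interval [0/1, 1/1), width = 1/1 - 0/1 = 1/1
  'f': [0/1 + 1/1*0/1, 0/1 + 1/1*1/2) = [0/1, 1/2)
  'd': [0/1 + 1/1*1/2, 0/1 + 1/1*3/4) = [1/2, 3/4)
  'c': [0/1 + 1/1*3/4, 0/1 + 1/1*1/1) = [3/4, 1/1) <- contains code 55/64
  emit 'c', narrow to [3/4, 1/1)
Step 2: interval [3/4, 1/1), width = 1/1 - 3/4 = 1/4
  'f': [3/4 + 1/4*0/1, 3/4 + 1/4*1/2) = [3/4, 7/8) <- contains code 55/64
  'd': [3/4 + 1/4*1/2, 3/4 + 1/4*3/4) = [7/8, 15/16)
  'c': [3/4 + 1/4*3/4, 3/4 + 1/4*1/1) = [15/16, 1/1)
  emit 'f', narrow to [3/4, 7/8)
Step 3: interval [3/4, 7/8), width = 7/8 - 3/4 = 1/8
  'f': [3/4 + 1/8*0/1, 3/4 + 1/8*1/2) = [3/4, 13/16)
  'd': [3/4 + 1/8*1/2, 3/4 + 1/8*3/4) = [13/16, 27/32)
  'c': [3/4 + 1/8*3/4, 3/4 + 1/8*1/1) = [27/32, 7/8) <- contains code 55/64
  emit 'c', narrow to [27/32, 7/8)

Answer: symbol=c low=3/4 high=1/1
symbol=f low=3/4 high=7/8
symbol=c low=27/32 high=7/8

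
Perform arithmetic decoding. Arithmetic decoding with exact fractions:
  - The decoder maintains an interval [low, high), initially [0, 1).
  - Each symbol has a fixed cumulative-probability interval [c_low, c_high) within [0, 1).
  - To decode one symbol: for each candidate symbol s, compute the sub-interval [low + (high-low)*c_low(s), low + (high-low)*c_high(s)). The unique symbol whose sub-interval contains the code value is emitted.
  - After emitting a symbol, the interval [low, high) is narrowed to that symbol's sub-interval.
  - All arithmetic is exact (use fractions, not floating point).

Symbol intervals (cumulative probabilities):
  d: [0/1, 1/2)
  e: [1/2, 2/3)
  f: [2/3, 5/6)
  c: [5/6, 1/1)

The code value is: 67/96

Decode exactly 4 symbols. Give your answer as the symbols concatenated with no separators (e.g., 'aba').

Answer: fddf

Derivation:
Step 1: interval [0/1, 1/1), width = 1/1 - 0/1 = 1/1
  'd': [0/1 + 1/1*0/1, 0/1 + 1/1*1/2) = [0/1, 1/2)
  'e': [0/1 + 1/1*1/2, 0/1 + 1/1*2/3) = [1/2, 2/3)
  'f': [0/1 + 1/1*2/3, 0/1 + 1/1*5/6) = [2/3, 5/6) <- contains code 67/96
  'c': [0/1 + 1/1*5/6, 0/1 + 1/1*1/1) = [5/6, 1/1)
  emit 'f', narrow to [2/3, 5/6)
Step 2: interval [2/3, 5/6), width = 5/6 - 2/3 = 1/6
  'd': [2/3 + 1/6*0/1, 2/3 + 1/6*1/2) = [2/3, 3/4) <- contains code 67/96
  'e': [2/3 + 1/6*1/2, 2/3 + 1/6*2/3) = [3/4, 7/9)
  'f': [2/3 + 1/6*2/3, 2/3 + 1/6*5/6) = [7/9, 29/36)
  'c': [2/3 + 1/6*5/6, 2/3 + 1/6*1/1) = [29/36, 5/6)
  emit 'd', narrow to [2/3, 3/4)
Step 3: interval [2/3, 3/4), width = 3/4 - 2/3 = 1/12
  'd': [2/3 + 1/12*0/1, 2/3 + 1/12*1/2) = [2/3, 17/24) <- contains code 67/96
  'e': [2/3 + 1/12*1/2, 2/3 + 1/12*2/3) = [17/24, 13/18)
  'f': [2/3 + 1/12*2/3, 2/3 + 1/12*5/6) = [13/18, 53/72)
  'c': [2/3 + 1/12*5/6, 2/3 + 1/12*1/1) = [53/72, 3/4)
  emit 'd', narrow to [2/3, 17/24)
Step 4: interval [2/3, 17/24), width = 17/24 - 2/3 = 1/24
  'd': [2/3 + 1/24*0/1, 2/3 + 1/24*1/2) = [2/3, 11/16)
  'e': [2/3 + 1/24*1/2, 2/3 + 1/24*2/3) = [11/16, 25/36)
  'f': [2/3 + 1/24*2/3, 2/3 + 1/24*5/6) = [25/36, 101/144) <- contains code 67/96
  'c': [2/3 + 1/24*5/6, 2/3 + 1/24*1/1) = [101/144, 17/24)
  emit 'f', narrow to [25/36, 101/144)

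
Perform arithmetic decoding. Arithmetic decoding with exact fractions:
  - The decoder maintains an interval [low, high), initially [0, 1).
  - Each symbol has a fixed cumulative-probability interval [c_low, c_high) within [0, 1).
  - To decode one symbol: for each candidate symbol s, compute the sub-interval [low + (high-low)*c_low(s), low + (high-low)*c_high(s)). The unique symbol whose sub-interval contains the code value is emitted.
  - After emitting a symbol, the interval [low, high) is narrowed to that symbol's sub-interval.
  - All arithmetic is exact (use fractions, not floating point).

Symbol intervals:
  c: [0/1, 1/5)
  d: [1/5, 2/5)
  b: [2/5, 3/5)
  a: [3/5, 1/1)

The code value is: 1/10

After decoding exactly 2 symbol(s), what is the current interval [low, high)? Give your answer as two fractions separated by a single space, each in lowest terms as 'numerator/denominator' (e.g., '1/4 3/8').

Answer: 2/25 3/25

Derivation:
Step 1: interval [0/1, 1/1), width = 1/1 - 0/1 = 1/1
  'c': [0/1 + 1/1*0/1, 0/1 + 1/1*1/5) = [0/1, 1/5) <- contains code 1/10
  'd': [0/1 + 1/1*1/5, 0/1 + 1/1*2/5) = [1/5, 2/5)
  'b': [0/1 + 1/1*2/5, 0/1 + 1/1*3/5) = [2/5, 3/5)
  'a': [0/1 + 1/1*3/5, 0/1 + 1/1*1/1) = [3/5, 1/1)
  emit 'c', narrow to [0/1, 1/5)
Step 2: interval [0/1, 1/5), width = 1/5 - 0/1 = 1/5
  'c': [0/1 + 1/5*0/1, 0/1 + 1/5*1/5) = [0/1, 1/25)
  'd': [0/1 + 1/5*1/5, 0/1 + 1/5*2/5) = [1/25, 2/25)
  'b': [0/1 + 1/5*2/5, 0/1 + 1/5*3/5) = [2/25, 3/25) <- contains code 1/10
  'a': [0/1 + 1/5*3/5, 0/1 + 1/5*1/1) = [3/25, 1/5)
  emit 'b', narrow to [2/25, 3/25)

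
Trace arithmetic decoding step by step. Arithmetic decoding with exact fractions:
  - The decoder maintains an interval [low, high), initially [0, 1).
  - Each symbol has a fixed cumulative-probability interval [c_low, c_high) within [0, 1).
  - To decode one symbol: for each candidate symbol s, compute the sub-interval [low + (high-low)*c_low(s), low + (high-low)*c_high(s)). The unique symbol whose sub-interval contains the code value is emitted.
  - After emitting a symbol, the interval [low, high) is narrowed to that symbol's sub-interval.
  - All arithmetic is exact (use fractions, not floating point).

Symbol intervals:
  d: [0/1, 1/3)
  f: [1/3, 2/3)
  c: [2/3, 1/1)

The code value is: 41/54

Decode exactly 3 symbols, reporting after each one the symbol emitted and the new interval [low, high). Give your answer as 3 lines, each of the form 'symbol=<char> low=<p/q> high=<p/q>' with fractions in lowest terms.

Step 1: interval [0/1, 1/1), width = 1/1 - 0/1 = 1/1
  'd': [0/1 + 1/1*0/1, 0/1 + 1/1*1/3) = [0/1, 1/3)
  'f': [0/1 + 1/1*1/3, 0/1 + 1/1*2/3) = [1/3, 2/3)
  'c': [0/1 + 1/1*2/3, 0/1 + 1/1*1/1) = [2/3, 1/1) <- contains code 41/54
  emit 'c', narrow to [2/3, 1/1)
Step 2: interval [2/3, 1/1), width = 1/1 - 2/3 = 1/3
  'd': [2/3 + 1/3*0/1, 2/3 + 1/3*1/3) = [2/3, 7/9) <- contains code 41/54
  'f': [2/3 + 1/3*1/3, 2/3 + 1/3*2/3) = [7/9, 8/9)
  'c': [2/3 + 1/3*2/3, 2/3 + 1/3*1/1) = [8/9, 1/1)
  emit 'd', narrow to [2/3, 7/9)
Step 3: interval [2/3, 7/9), width = 7/9 - 2/3 = 1/9
  'd': [2/3 + 1/9*0/1, 2/3 + 1/9*1/3) = [2/3, 19/27)
  'f': [2/3 + 1/9*1/3, 2/3 + 1/9*2/3) = [19/27, 20/27)
  'c': [2/3 + 1/9*2/3, 2/3 + 1/9*1/1) = [20/27, 7/9) <- contains code 41/54
  emit 'c', narrow to [20/27, 7/9)

Answer: symbol=c low=2/3 high=1/1
symbol=d low=2/3 high=7/9
symbol=c low=20/27 high=7/9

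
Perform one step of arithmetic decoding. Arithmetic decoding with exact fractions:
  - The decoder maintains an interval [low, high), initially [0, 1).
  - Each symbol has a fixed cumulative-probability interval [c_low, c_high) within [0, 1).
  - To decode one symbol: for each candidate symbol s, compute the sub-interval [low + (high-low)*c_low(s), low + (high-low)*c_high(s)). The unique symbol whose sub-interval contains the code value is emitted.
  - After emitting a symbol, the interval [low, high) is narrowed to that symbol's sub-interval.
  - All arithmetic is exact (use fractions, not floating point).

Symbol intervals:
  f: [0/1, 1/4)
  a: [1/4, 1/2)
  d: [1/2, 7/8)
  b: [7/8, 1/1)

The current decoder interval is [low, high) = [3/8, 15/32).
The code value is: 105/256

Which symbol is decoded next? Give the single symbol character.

Interval width = high − low = 15/32 − 3/8 = 3/32
Scaled code = (code − low) / width = (105/256 − 3/8) / 3/32 = 3/8
  f: [0/1, 1/4) 
  a: [1/4, 1/2) ← scaled code falls here ✓
  d: [1/2, 7/8) 
  b: [7/8, 1/1) 

Answer: a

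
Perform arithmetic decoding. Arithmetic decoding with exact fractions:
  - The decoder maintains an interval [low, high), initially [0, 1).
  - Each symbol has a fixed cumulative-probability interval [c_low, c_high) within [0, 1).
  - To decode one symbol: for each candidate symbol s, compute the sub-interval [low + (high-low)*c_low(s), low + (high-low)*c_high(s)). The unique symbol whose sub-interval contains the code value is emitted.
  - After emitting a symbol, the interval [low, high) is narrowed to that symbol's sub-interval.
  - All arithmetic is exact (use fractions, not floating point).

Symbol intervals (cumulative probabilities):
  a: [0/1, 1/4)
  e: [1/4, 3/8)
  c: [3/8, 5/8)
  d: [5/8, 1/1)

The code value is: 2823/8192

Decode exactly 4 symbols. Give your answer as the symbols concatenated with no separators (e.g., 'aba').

Answer: eded

Derivation:
Step 1: interval [0/1, 1/1), width = 1/1 - 0/1 = 1/1
  'a': [0/1 + 1/1*0/1, 0/1 + 1/1*1/4) = [0/1, 1/4)
  'e': [0/1 + 1/1*1/4, 0/1 + 1/1*3/8) = [1/4, 3/8) <- contains code 2823/8192
  'c': [0/1 + 1/1*3/8, 0/1 + 1/1*5/8) = [3/8, 5/8)
  'd': [0/1 + 1/1*5/8, 0/1 + 1/1*1/1) = [5/8, 1/1)
  emit 'e', narrow to [1/4, 3/8)
Step 2: interval [1/4, 3/8), width = 3/8 - 1/4 = 1/8
  'a': [1/4 + 1/8*0/1, 1/4 + 1/8*1/4) = [1/4, 9/32)
  'e': [1/4 + 1/8*1/4, 1/4 + 1/8*3/8) = [9/32, 19/64)
  'c': [1/4 + 1/8*3/8, 1/4 + 1/8*5/8) = [19/64, 21/64)
  'd': [1/4 + 1/8*5/8, 1/4 + 1/8*1/1) = [21/64, 3/8) <- contains code 2823/8192
  emit 'd', narrow to [21/64, 3/8)
Step 3: interval [21/64, 3/8), width = 3/8 - 21/64 = 3/64
  'a': [21/64 + 3/64*0/1, 21/64 + 3/64*1/4) = [21/64, 87/256)
  'e': [21/64 + 3/64*1/4, 21/64 + 3/64*3/8) = [87/256, 177/512) <- contains code 2823/8192
  'c': [21/64 + 3/64*3/8, 21/64 + 3/64*5/8) = [177/512, 183/512)
  'd': [21/64 + 3/64*5/8, 21/64 + 3/64*1/1) = [183/512, 3/8)
  emit 'e', narrow to [87/256, 177/512)
Step 4: interval [87/256, 177/512), width = 177/512 - 87/256 = 3/512
  'a': [87/256 + 3/512*0/1, 87/256 + 3/512*1/4) = [87/256, 699/2048)
  'e': [87/256 + 3/512*1/4, 87/256 + 3/512*3/8) = [699/2048, 1401/4096)
  'c': [87/256 + 3/512*3/8, 87/256 + 3/512*5/8) = [1401/4096, 1407/4096)
  'd': [87/256 + 3/512*5/8, 87/256 + 3/512*1/1) = [1407/4096, 177/512) <- contains code 2823/8192
  emit 'd', narrow to [1407/4096, 177/512)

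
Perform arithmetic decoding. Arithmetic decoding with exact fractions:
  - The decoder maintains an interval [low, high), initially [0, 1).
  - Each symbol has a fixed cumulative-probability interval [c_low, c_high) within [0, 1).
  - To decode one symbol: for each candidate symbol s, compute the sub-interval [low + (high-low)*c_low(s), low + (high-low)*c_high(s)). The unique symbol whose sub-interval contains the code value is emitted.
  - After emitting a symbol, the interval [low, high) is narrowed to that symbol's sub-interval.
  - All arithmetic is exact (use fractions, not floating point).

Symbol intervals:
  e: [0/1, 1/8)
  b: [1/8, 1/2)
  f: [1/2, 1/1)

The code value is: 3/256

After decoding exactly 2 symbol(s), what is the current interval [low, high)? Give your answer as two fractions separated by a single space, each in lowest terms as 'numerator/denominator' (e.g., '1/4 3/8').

Answer: 0/1 1/64

Derivation:
Step 1: interval [0/1, 1/1), width = 1/1 - 0/1 = 1/1
  'e': [0/1 + 1/1*0/1, 0/1 + 1/1*1/8) = [0/1, 1/8) <- contains code 3/256
  'b': [0/1 + 1/1*1/8, 0/1 + 1/1*1/2) = [1/8, 1/2)
  'f': [0/1 + 1/1*1/2, 0/1 + 1/1*1/1) = [1/2, 1/1)
  emit 'e', narrow to [0/1, 1/8)
Step 2: interval [0/1, 1/8), width = 1/8 - 0/1 = 1/8
  'e': [0/1 + 1/8*0/1, 0/1 + 1/8*1/8) = [0/1, 1/64) <- contains code 3/256
  'b': [0/1 + 1/8*1/8, 0/1 + 1/8*1/2) = [1/64, 1/16)
  'f': [0/1 + 1/8*1/2, 0/1 + 1/8*1/1) = [1/16, 1/8)
  emit 'e', narrow to [0/1, 1/64)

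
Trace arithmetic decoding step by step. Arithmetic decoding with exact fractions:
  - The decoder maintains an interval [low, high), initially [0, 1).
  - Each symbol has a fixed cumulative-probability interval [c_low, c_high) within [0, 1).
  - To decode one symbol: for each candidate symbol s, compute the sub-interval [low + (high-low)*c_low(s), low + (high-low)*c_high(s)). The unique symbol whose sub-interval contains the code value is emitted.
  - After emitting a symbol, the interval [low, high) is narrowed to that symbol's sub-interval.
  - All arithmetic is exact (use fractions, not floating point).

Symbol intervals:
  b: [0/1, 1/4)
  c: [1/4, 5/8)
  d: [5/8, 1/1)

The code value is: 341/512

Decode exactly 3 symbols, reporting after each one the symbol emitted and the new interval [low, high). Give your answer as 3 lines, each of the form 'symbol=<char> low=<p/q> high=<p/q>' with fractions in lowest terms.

Step 1: interval [0/1, 1/1), width = 1/1 - 0/1 = 1/1
  'b': [0/1 + 1/1*0/1, 0/1 + 1/1*1/4) = [0/1, 1/4)
  'c': [0/1 + 1/1*1/4, 0/1 + 1/1*5/8) = [1/4, 5/8)
  'd': [0/1 + 1/1*5/8, 0/1 + 1/1*1/1) = [5/8, 1/1) <- contains code 341/512
  emit 'd', narrow to [5/8, 1/1)
Step 2: interval [5/8, 1/1), width = 1/1 - 5/8 = 3/8
  'b': [5/8 + 3/8*0/1, 5/8 + 3/8*1/4) = [5/8, 23/32) <- contains code 341/512
  'c': [5/8 + 3/8*1/4, 5/8 + 3/8*5/8) = [23/32, 55/64)
  'd': [5/8 + 3/8*5/8, 5/8 + 3/8*1/1) = [55/64, 1/1)
  emit 'b', narrow to [5/8, 23/32)
Step 3: interval [5/8, 23/32), width = 23/32 - 5/8 = 3/32
  'b': [5/8 + 3/32*0/1, 5/8 + 3/32*1/4) = [5/8, 83/128)
  'c': [5/8 + 3/32*1/4, 5/8 + 3/32*5/8) = [83/128, 175/256) <- contains code 341/512
  'd': [5/8 + 3/32*5/8, 5/8 + 3/32*1/1) = [175/256, 23/32)
  emit 'c', narrow to [83/128, 175/256)

Answer: symbol=d low=5/8 high=1/1
symbol=b low=5/8 high=23/32
symbol=c low=83/128 high=175/256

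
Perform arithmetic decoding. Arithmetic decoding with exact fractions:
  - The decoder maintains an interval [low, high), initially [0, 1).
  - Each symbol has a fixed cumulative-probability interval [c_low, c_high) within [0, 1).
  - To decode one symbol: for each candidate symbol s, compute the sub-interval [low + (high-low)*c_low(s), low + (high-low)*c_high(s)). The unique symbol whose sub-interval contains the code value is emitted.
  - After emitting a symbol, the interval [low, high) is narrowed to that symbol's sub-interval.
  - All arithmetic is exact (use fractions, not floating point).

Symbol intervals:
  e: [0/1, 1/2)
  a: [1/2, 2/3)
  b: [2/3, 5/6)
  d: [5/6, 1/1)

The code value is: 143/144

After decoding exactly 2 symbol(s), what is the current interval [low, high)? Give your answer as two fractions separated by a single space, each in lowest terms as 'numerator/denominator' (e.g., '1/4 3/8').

Step 1: interval [0/1, 1/1), width = 1/1 - 0/1 = 1/1
  'e': [0/1 + 1/1*0/1, 0/1 + 1/1*1/2) = [0/1, 1/2)
  'a': [0/1 + 1/1*1/2, 0/1 + 1/1*2/3) = [1/2, 2/3)
  'b': [0/1 + 1/1*2/3, 0/1 + 1/1*5/6) = [2/3, 5/6)
  'd': [0/1 + 1/1*5/6, 0/1 + 1/1*1/1) = [5/6, 1/1) <- contains code 143/144
  emit 'd', narrow to [5/6, 1/1)
Step 2: interval [5/6, 1/1), width = 1/1 - 5/6 = 1/6
  'e': [5/6 + 1/6*0/1, 5/6 + 1/6*1/2) = [5/6, 11/12)
  'a': [5/6 + 1/6*1/2, 5/6 + 1/6*2/3) = [11/12, 17/18)
  'b': [5/6 + 1/6*2/3, 5/6 + 1/6*5/6) = [17/18, 35/36)
  'd': [5/6 + 1/6*5/6, 5/6 + 1/6*1/1) = [35/36, 1/1) <- contains code 143/144
  emit 'd', narrow to [35/36, 1/1)

Answer: 35/36 1/1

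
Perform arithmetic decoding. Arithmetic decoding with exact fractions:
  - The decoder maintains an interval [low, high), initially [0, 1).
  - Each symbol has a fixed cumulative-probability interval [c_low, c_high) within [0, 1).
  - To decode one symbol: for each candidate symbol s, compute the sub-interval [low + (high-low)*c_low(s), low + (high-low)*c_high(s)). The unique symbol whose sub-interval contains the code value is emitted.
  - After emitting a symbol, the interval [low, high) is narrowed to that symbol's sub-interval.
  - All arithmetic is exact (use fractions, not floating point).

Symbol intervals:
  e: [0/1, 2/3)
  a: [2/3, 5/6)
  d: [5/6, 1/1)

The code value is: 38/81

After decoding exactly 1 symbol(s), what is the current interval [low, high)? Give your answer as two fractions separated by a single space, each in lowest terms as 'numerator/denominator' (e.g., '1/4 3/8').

Answer: 0/1 2/3

Derivation:
Step 1: interval [0/1, 1/1), width = 1/1 - 0/1 = 1/1
  'e': [0/1 + 1/1*0/1, 0/1 + 1/1*2/3) = [0/1, 2/3) <- contains code 38/81
  'a': [0/1 + 1/1*2/3, 0/1 + 1/1*5/6) = [2/3, 5/6)
  'd': [0/1 + 1/1*5/6, 0/1 + 1/1*1/1) = [5/6, 1/1)
  emit 'e', narrow to [0/1, 2/3)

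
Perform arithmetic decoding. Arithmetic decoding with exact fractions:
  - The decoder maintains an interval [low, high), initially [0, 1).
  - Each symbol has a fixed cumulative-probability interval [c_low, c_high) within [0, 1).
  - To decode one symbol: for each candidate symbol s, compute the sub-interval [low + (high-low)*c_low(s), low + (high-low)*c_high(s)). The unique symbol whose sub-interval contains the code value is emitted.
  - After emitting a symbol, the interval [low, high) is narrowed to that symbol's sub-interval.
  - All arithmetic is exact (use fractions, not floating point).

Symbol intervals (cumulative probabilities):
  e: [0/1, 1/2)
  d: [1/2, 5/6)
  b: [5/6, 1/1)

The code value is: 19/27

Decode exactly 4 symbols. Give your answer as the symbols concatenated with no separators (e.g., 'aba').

Step 1: interval [0/1, 1/1), width = 1/1 - 0/1 = 1/1
  'e': [0/1 + 1/1*0/1, 0/1 + 1/1*1/2) = [0/1, 1/2)
  'd': [0/1 + 1/1*1/2, 0/1 + 1/1*5/6) = [1/2, 5/6) <- contains code 19/27
  'b': [0/1 + 1/1*5/6, 0/1 + 1/1*1/1) = [5/6, 1/1)
  emit 'd', narrow to [1/2, 5/6)
Step 2: interval [1/2, 5/6), width = 5/6 - 1/2 = 1/3
  'e': [1/2 + 1/3*0/1, 1/2 + 1/3*1/2) = [1/2, 2/3)
  'd': [1/2 + 1/3*1/2, 1/2 + 1/3*5/6) = [2/3, 7/9) <- contains code 19/27
  'b': [1/2 + 1/3*5/6, 1/2 + 1/3*1/1) = [7/9, 5/6)
  emit 'd', narrow to [2/3, 7/9)
Step 3: interval [2/3, 7/9), width = 7/9 - 2/3 = 1/9
  'e': [2/3 + 1/9*0/1, 2/3 + 1/9*1/2) = [2/3, 13/18) <- contains code 19/27
  'd': [2/3 + 1/9*1/2, 2/3 + 1/9*5/6) = [13/18, 41/54)
  'b': [2/3 + 1/9*5/6, 2/3 + 1/9*1/1) = [41/54, 7/9)
  emit 'e', narrow to [2/3, 13/18)
Step 4: interval [2/3, 13/18), width = 13/18 - 2/3 = 1/18
  'e': [2/3 + 1/18*0/1, 2/3 + 1/18*1/2) = [2/3, 25/36)
  'd': [2/3 + 1/18*1/2, 2/3 + 1/18*5/6) = [25/36, 77/108) <- contains code 19/27
  'b': [2/3 + 1/18*5/6, 2/3 + 1/18*1/1) = [77/108, 13/18)
  emit 'd', narrow to [25/36, 77/108)

Answer: dded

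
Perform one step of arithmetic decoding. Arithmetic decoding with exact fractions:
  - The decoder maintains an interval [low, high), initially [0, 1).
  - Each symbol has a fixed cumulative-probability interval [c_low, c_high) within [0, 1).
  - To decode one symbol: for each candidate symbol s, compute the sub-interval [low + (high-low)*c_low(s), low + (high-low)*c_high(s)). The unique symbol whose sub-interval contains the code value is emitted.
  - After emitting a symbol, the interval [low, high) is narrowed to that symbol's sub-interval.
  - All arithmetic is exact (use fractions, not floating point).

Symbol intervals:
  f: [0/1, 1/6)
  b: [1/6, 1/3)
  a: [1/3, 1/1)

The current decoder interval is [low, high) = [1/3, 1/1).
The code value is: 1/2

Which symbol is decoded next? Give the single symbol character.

Answer: b

Derivation:
Interval width = high − low = 1/1 − 1/3 = 2/3
Scaled code = (code − low) / width = (1/2 − 1/3) / 2/3 = 1/4
  f: [0/1, 1/6) 
  b: [1/6, 1/3) ← scaled code falls here ✓
  a: [1/3, 1/1) 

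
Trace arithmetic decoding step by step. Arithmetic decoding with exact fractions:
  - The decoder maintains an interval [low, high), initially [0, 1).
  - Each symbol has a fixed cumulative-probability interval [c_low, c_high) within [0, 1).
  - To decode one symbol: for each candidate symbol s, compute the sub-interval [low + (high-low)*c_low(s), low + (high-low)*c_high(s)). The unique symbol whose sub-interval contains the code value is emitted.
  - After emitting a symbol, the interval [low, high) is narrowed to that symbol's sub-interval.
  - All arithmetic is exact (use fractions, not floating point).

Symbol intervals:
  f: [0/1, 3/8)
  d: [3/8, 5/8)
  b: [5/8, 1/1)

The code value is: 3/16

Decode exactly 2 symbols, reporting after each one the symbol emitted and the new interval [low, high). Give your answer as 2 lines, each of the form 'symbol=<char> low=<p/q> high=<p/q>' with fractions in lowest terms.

Answer: symbol=f low=0/1 high=3/8
symbol=d low=9/64 high=15/64

Derivation:
Step 1: interval [0/1, 1/1), width = 1/1 - 0/1 = 1/1
  'f': [0/1 + 1/1*0/1, 0/1 + 1/1*3/8) = [0/1, 3/8) <- contains code 3/16
  'd': [0/1 + 1/1*3/8, 0/1 + 1/1*5/8) = [3/8, 5/8)
  'b': [0/1 + 1/1*5/8, 0/1 + 1/1*1/1) = [5/8, 1/1)
  emit 'f', narrow to [0/1, 3/8)
Step 2: interval [0/1, 3/8), width = 3/8 - 0/1 = 3/8
  'f': [0/1 + 3/8*0/1, 0/1 + 3/8*3/8) = [0/1, 9/64)
  'd': [0/1 + 3/8*3/8, 0/1 + 3/8*5/8) = [9/64, 15/64) <- contains code 3/16
  'b': [0/1 + 3/8*5/8, 0/1 + 3/8*1/1) = [15/64, 3/8)
  emit 'd', narrow to [9/64, 15/64)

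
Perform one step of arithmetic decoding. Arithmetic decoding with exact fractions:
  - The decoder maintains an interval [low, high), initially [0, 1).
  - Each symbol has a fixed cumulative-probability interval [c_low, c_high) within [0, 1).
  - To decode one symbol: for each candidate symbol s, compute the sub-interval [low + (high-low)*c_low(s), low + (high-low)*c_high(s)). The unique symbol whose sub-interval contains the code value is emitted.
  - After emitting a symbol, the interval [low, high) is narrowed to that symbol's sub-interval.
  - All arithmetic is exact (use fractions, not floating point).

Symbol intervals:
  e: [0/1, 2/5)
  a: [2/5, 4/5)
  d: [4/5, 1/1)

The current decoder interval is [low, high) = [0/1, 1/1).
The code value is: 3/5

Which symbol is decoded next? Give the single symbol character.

Answer: a

Derivation:
Interval width = high − low = 1/1 − 0/1 = 1/1
Scaled code = (code − low) / width = (3/5 − 0/1) / 1/1 = 3/5
  e: [0/1, 2/5) 
  a: [2/5, 4/5) ← scaled code falls here ✓
  d: [4/5, 1/1) 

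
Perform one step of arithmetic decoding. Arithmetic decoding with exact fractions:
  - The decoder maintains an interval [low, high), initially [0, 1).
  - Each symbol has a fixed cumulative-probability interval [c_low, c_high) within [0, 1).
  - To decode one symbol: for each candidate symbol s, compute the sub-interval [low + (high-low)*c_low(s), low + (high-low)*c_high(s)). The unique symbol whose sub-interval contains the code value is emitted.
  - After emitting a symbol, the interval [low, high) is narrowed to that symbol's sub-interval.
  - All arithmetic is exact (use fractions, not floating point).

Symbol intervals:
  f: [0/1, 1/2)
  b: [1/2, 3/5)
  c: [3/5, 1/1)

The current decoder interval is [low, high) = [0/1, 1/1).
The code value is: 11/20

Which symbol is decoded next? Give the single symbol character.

Interval width = high − low = 1/1 − 0/1 = 1/1
Scaled code = (code − low) / width = (11/20 − 0/1) / 1/1 = 11/20
  f: [0/1, 1/2) 
  b: [1/2, 3/5) ← scaled code falls here ✓
  c: [3/5, 1/1) 

Answer: b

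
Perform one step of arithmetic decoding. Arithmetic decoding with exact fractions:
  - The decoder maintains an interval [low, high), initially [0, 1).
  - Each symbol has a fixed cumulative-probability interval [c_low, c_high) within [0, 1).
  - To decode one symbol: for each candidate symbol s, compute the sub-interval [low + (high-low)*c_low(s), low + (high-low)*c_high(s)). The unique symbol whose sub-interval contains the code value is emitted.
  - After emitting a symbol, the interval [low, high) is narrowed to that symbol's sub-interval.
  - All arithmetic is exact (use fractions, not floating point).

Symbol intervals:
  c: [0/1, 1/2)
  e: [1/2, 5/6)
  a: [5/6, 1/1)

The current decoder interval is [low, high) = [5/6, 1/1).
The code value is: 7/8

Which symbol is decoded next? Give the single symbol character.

Answer: c

Derivation:
Interval width = high − low = 1/1 − 5/6 = 1/6
Scaled code = (code − low) / width = (7/8 − 5/6) / 1/6 = 1/4
  c: [0/1, 1/2) ← scaled code falls here ✓
  e: [1/2, 5/6) 
  a: [5/6, 1/1) 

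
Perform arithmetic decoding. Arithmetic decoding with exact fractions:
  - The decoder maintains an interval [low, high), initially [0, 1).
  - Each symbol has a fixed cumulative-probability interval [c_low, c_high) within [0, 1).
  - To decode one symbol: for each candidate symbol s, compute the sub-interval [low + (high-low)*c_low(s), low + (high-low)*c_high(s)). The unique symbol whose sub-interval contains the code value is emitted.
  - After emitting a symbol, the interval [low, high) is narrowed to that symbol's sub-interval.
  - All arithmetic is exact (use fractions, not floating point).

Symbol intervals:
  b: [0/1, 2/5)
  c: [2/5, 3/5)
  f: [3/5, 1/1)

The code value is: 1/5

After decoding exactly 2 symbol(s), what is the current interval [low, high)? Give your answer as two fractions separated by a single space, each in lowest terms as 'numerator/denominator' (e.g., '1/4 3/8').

Step 1: interval [0/1, 1/1), width = 1/1 - 0/1 = 1/1
  'b': [0/1 + 1/1*0/1, 0/1 + 1/1*2/5) = [0/1, 2/5) <- contains code 1/5
  'c': [0/1 + 1/1*2/5, 0/1 + 1/1*3/5) = [2/5, 3/5)
  'f': [0/1 + 1/1*3/5, 0/1 + 1/1*1/1) = [3/5, 1/1)
  emit 'b', narrow to [0/1, 2/5)
Step 2: interval [0/1, 2/5), width = 2/5 - 0/1 = 2/5
  'b': [0/1 + 2/5*0/1, 0/1 + 2/5*2/5) = [0/1, 4/25)
  'c': [0/1 + 2/5*2/5, 0/1 + 2/5*3/5) = [4/25, 6/25) <- contains code 1/5
  'f': [0/1 + 2/5*3/5, 0/1 + 2/5*1/1) = [6/25, 2/5)
  emit 'c', narrow to [4/25, 6/25)

Answer: 4/25 6/25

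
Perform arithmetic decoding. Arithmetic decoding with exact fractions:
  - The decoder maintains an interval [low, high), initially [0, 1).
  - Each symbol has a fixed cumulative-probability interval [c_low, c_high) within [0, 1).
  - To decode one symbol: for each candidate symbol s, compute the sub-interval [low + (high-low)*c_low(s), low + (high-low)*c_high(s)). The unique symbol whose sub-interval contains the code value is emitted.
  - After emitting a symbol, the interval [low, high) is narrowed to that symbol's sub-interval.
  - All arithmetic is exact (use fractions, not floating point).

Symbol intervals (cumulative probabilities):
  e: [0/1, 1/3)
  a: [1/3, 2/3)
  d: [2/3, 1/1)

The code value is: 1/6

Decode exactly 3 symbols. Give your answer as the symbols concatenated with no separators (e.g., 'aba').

Step 1: interval [0/1, 1/1), width = 1/1 - 0/1 = 1/1
  'e': [0/1 + 1/1*0/1, 0/1 + 1/1*1/3) = [0/1, 1/3) <- contains code 1/6
  'a': [0/1 + 1/1*1/3, 0/1 + 1/1*2/3) = [1/3, 2/3)
  'd': [0/1 + 1/1*2/3, 0/1 + 1/1*1/1) = [2/3, 1/1)
  emit 'e', narrow to [0/1, 1/3)
Step 2: interval [0/1, 1/3), width = 1/3 - 0/1 = 1/3
  'e': [0/1 + 1/3*0/1, 0/1 + 1/3*1/3) = [0/1, 1/9)
  'a': [0/1 + 1/3*1/3, 0/1 + 1/3*2/3) = [1/9, 2/9) <- contains code 1/6
  'd': [0/1 + 1/3*2/3, 0/1 + 1/3*1/1) = [2/9, 1/3)
  emit 'a', narrow to [1/9, 2/9)
Step 3: interval [1/9, 2/9), width = 2/9 - 1/9 = 1/9
  'e': [1/9 + 1/9*0/1, 1/9 + 1/9*1/3) = [1/9, 4/27)
  'a': [1/9 + 1/9*1/3, 1/9 + 1/9*2/3) = [4/27, 5/27) <- contains code 1/6
  'd': [1/9 + 1/9*2/3, 1/9 + 1/9*1/1) = [5/27, 2/9)
  emit 'a', narrow to [4/27, 5/27)

Answer: eaa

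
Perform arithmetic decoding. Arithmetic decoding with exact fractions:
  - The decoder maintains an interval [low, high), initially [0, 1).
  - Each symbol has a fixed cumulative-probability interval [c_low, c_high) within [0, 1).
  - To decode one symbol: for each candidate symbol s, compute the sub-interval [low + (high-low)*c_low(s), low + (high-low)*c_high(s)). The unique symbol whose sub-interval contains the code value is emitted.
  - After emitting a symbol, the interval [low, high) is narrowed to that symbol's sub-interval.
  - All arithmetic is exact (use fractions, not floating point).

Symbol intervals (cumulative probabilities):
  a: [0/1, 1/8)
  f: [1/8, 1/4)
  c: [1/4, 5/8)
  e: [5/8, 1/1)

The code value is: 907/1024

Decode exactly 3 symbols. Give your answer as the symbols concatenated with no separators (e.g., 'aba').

Answer: eef

Derivation:
Step 1: interval [0/1, 1/1), width = 1/1 - 0/1 = 1/1
  'a': [0/1 + 1/1*0/1, 0/1 + 1/1*1/8) = [0/1, 1/8)
  'f': [0/1 + 1/1*1/8, 0/1 + 1/1*1/4) = [1/8, 1/4)
  'c': [0/1 + 1/1*1/4, 0/1 + 1/1*5/8) = [1/4, 5/8)
  'e': [0/1 + 1/1*5/8, 0/1 + 1/1*1/1) = [5/8, 1/1) <- contains code 907/1024
  emit 'e', narrow to [5/8, 1/1)
Step 2: interval [5/8, 1/1), width = 1/1 - 5/8 = 3/8
  'a': [5/8 + 3/8*0/1, 5/8 + 3/8*1/8) = [5/8, 43/64)
  'f': [5/8 + 3/8*1/8, 5/8 + 3/8*1/4) = [43/64, 23/32)
  'c': [5/8 + 3/8*1/4, 5/8 + 3/8*5/8) = [23/32, 55/64)
  'e': [5/8 + 3/8*5/8, 5/8 + 3/8*1/1) = [55/64, 1/1) <- contains code 907/1024
  emit 'e', narrow to [55/64, 1/1)
Step 3: interval [55/64, 1/1), width = 1/1 - 55/64 = 9/64
  'a': [55/64 + 9/64*0/1, 55/64 + 9/64*1/8) = [55/64, 449/512)
  'f': [55/64 + 9/64*1/8, 55/64 + 9/64*1/4) = [449/512, 229/256) <- contains code 907/1024
  'c': [55/64 + 9/64*1/4, 55/64 + 9/64*5/8) = [229/256, 485/512)
  'e': [55/64 + 9/64*5/8, 55/64 + 9/64*1/1) = [485/512, 1/1)
  emit 'f', narrow to [449/512, 229/256)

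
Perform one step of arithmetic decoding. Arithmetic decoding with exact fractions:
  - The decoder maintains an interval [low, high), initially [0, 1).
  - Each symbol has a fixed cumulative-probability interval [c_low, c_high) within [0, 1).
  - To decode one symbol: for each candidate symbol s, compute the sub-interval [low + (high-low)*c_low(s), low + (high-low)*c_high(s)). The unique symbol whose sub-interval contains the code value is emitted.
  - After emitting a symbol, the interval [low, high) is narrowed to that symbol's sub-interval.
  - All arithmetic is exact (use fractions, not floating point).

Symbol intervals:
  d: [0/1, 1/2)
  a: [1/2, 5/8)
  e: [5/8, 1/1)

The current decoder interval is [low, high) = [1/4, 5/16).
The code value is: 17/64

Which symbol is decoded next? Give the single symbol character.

Interval width = high − low = 5/16 − 1/4 = 1/16
Scaled code = (code − low) / width = (17/64 − 1/4) / 1/16 = 1/4
  d: [0/1, 1/2) ← scaled code falls here ✓
  a: [1/2, 5/8) 
  e: [5/8, 1/1) 

Answer: d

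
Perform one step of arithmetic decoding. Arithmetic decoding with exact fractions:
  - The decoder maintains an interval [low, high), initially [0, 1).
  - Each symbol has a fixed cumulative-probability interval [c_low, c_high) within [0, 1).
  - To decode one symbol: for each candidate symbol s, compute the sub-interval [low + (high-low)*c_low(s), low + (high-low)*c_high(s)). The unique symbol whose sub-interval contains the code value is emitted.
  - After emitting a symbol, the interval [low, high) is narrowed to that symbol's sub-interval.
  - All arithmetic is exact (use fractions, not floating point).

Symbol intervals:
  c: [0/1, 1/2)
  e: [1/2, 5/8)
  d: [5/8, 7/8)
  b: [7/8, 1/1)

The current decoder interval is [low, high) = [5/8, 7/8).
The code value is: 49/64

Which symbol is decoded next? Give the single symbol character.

Interval width = high − low = 7/8 − 5/8 = 1/4
Scaled code = (code − low) / width = (49/64 − 5/8) / 1/4 = 9/16
  c: [0/1, 1/2) 
  e: [1/2, 5/8) ← scaled code falls here ✓
  d: [5/8, 7/8) 
  b: [7/8, 1/1) 

Answer: e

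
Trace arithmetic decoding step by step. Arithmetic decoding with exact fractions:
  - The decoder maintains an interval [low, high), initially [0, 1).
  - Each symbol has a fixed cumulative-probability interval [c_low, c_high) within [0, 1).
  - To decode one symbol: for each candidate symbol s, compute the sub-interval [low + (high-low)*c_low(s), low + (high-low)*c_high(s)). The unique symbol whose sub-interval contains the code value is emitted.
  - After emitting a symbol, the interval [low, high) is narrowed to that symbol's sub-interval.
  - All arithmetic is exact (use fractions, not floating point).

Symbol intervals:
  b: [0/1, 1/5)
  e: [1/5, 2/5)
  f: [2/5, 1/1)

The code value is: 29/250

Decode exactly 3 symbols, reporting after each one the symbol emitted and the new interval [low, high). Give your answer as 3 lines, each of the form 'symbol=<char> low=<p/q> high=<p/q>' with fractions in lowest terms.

Step 1: interval [0/1, 1/1), width = 1/1 - 0/1 = 1/1
  'b': [0/1 + 1/1*0/1, 0/1 + 1/1*1/5) = [0/1, 1/5) <- contains code 29/250
  'e': [0/1 + 1/1*1/5, 0/1 + 1/1*2/5) = [1/5, 2/5)
  'f': [0/1 + 1/1*2/5, 0/1 + 1/1*1/1) = [2/5, 1/1)
  emit 'b', narrow to [0/1, 1/5)
Step 2: interval [0/1, 1/5), width = 1/5 - 0/1 = 1/5
  'b': [0/1 + 1/5*0/1, 0/1 + 1/5*1/5) = [0/1, 1/25)
  'e': [0/1 + 1/5*1/5, 0/1 + 1/5*2/5) = [1/25, 2/25)
  'f': [0/1 + 1/5*2/5, 0/1 + 1/5*1/1) = [2/25, 1/5) <- contains code 29/250
  emit 'f', narrow to [2/25, 1/5)
Step 3: interval [2/25, 1/5), width = 1/5 - 2/25 = 3/25
  'b': [2/25 + 3/25*0/1, 2/25 + 3/25*1/5) = [2/25, 13/125)
  'e': [2/25 + 3/25*1/5, 2/25 + 3/25*2/5) = [13/125, 16/125) <- contains code 29/250
  'f': [2/25 + 3/25*2/5, 2/25 + 3/25*1/1) = [16/125, 1/5)
  emit 'e', narrow to [13/125, 16/125)

Answer: symbol=b low=0/1 high=1/5
symbol=f low=2/25 high=1/5
symbol=e low=13/125 high=16/125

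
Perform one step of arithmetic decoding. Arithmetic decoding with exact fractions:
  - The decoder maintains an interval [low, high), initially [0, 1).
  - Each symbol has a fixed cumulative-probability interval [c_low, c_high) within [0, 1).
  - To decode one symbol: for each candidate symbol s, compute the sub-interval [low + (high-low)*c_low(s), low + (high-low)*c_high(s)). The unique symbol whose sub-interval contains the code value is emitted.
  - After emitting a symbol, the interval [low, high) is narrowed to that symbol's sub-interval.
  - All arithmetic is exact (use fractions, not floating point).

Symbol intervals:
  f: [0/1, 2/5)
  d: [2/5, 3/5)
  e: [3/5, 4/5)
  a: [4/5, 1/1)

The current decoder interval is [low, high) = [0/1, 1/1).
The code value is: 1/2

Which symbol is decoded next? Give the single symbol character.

Answer: d

Derivation:
Interval width = high − low = 1/1 − 0/1 = 1/1
Scaled code = (code − low) / width = (1/2 − 0/1) / 1/1 = 1/2
  f: [0/1, 2/5) 
  d: [2/5, 3/5) ← scaled code falls here ✓
  e: [3/5, 4/5) 
  a: [4/5, 1/1) 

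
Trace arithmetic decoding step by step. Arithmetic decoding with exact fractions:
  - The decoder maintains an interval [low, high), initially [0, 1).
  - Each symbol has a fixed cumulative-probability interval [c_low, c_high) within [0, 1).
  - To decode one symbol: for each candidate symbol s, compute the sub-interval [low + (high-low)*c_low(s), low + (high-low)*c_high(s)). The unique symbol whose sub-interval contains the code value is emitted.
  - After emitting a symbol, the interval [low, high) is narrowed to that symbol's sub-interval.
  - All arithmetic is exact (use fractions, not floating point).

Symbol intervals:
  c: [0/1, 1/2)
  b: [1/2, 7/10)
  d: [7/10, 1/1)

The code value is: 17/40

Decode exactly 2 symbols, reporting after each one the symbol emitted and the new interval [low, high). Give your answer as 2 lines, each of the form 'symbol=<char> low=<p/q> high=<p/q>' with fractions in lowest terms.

Answer: symbol=c low=0/1 high=1/2
symbol=d low=7/20 high=1/2

Derivation:
Step 1: interval [0/1, 1/1), width = 1/1 - 0/1 = 1/1
  'c': [0/1 + 1/1*0/1, 0/1 + 1/1*1/2) = [0/1, 1/2) <- contains code 17/40
  'b': [0/1 + 1/1*1/2, 0/1 + 1/1*7/10) = [1/2, 7/10)
  'd': [0/1 + 1/1*7/10, 0/1 + 1/1*1/1) = [7/10, 1/1)
  emit 'c', narrow to [0/1, 1/2)
Step 2: interval [0/1, 1/2), width = 1/2 - 0/1 = 1/2
  'c': [0/1 + 1/2*0/1, 0/1 + 1/2*1/2) = [0/1, 1/4)
  'b': [0/1 + 1/2*1/2, 0/1 + 1/2*7/10) = [1/4, 7/20)
  'd': [0/1 + 1/2*7/10, 0/1 + 1/2*1/1) = [7/20, 1/2) <- contains code 17/40
  emit 'd', narrow to [7/20, 1/2)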